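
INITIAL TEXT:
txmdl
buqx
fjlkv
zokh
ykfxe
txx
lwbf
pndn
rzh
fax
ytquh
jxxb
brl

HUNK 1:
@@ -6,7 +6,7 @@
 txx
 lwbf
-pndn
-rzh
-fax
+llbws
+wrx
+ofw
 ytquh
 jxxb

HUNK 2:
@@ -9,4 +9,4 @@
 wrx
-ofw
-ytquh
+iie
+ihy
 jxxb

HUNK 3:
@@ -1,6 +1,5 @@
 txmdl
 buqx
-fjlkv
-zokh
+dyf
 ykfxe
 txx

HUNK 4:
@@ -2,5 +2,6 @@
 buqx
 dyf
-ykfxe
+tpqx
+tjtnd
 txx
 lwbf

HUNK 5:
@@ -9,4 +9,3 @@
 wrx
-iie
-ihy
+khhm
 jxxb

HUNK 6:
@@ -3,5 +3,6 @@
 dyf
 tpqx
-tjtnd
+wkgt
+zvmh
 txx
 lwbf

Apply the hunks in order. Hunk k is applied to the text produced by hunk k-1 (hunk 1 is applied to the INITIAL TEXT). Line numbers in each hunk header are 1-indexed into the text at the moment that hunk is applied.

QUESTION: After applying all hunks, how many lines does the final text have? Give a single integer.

Answer: 13

Derivation:
Hunk 1: at line 6 remove [pndn,rzh,fax] add [llbws,wrx,ofw] -> 13 lines: txmdl buqx fjlkv zokh ykfxe txx lwbf llbws wrx ofw ytquh jxxb brl
Hunk 2: at line 9 remove [ofw,ytquh] add [iie,ihy] -> 13 lines: txmdl buqx fjlkv zokh ykfxe txx lwbf llbws wrx iie ihy jxxb brl
Hunk 3: at line 1 remove [fjlkv,zokh] add [dyf] -> 12 lines: txmdl buqx dyf ykfxe txx lwbf llbws wrx iie ihy jxxb brl
Hunk 4: at line 2 remove [ykfxe] add [tpqx,tjtnd] -> 13 lines: txmdl buqx dyf tpqx tjtnd txx lwbf llbws wrx iie ihy jxxb brl
Hunk 5: at line 9 remove [iie,ihy] add [khhm] -> 12 lines: txmdl buqx dyf tpqx tjtnd txx lwbf llbws wrx khhm jxxb brl
Hunk 6: at line 3 remove [tjtnd] add [wkgt,zvmh] -> 13 lines: txmdl buqx dyf tpqx wkgt zvmh txx lwbf llbws wrx khhm jxxb brl
Final line count: 13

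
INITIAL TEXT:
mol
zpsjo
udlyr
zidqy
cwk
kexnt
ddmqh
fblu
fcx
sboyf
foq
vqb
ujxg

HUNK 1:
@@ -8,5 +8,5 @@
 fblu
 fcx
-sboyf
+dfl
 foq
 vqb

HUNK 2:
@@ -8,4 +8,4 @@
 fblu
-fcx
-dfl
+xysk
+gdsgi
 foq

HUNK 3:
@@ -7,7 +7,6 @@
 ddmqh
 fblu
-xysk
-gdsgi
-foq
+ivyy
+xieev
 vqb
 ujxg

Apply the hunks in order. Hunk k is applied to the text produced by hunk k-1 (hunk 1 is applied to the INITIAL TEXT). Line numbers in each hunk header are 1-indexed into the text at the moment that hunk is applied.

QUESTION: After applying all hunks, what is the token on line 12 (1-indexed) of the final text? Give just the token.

Hunk 1: at line 8 remove [sboyf] add [dfl] -> 13 lines: mol zpsjo udlyr zidqy cwk kexnt ddmqh fblu fcx dfl foq vqb ujxg
Hunk 2: at line 8 remove [fcx,dfl] add [xysk,gdsgi] -> 13 lines: mol zpsjo udlyr zidqy cwk kexnt ddmqh fblu xysk gdsgi foq vqb ujxg
Hunk 3: at line 7 remove [xysk,gdsgi,foq] add [ivyy,xieev] -> 12 lines: mol zpsjo udlyr zidqy cwk kexnt ddmqh fblu ivyy xieev vqb ujxg
Final line 12: ujxg

Answer: ujxg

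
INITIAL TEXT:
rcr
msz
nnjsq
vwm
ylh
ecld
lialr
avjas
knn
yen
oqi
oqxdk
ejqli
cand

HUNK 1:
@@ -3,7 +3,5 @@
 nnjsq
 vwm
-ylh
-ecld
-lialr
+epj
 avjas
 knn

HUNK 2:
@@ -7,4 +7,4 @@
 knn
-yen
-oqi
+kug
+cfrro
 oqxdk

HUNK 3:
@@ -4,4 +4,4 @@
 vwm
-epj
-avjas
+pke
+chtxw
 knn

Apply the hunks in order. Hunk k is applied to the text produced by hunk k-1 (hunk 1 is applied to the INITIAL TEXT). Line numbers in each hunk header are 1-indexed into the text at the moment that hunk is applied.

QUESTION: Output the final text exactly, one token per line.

Answer: rcr
msz
nnjsq
vwm
pke
chtxw
knn
kug
cfrro
oqxdk
ejqli
cand

Derivation:
Hunk 1: at line 3 remove [ylh,ecld,lialr] add [epj] -> 12 lines: rcr msz nnjsq vwm epj avjas knn yen oqi oqxdk ejqli cand
Hunk 2: at line 7 remove [yen,oqi] add [kug,cfrro] -> 12 lines: rcr msz nnjsq vwm epj avjas knn kug cfrro oqxdk ejqli cand
Hunk 3: at line 4 remove [epj,avjas] add [pke,chtxw] -> 12 lines: rcr msz nnjsq vwm pke chtxw knn kug cfrro oqxdk ejqli cand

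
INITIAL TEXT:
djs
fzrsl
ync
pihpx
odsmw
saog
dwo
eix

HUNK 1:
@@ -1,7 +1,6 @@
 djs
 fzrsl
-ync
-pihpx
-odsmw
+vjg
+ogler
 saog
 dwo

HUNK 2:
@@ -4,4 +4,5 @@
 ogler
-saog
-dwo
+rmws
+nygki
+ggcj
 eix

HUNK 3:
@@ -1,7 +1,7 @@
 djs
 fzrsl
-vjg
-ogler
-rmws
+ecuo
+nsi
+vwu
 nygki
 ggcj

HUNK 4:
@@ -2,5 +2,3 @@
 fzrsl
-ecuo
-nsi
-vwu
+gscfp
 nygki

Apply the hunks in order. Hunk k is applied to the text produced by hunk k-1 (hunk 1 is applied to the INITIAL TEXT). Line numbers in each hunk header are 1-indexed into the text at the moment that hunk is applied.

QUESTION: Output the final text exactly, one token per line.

Hunk 1: at line 1 remove [ync,pihpx,odsmw] add [vjg,ogler] -> 7 lines: djs fzrsl vjg ogler saog dwo eix
Hunk 2: at line 4 remove [saog,dwo] add [rmws,nygki,ggcj] -> 8 lines: djs fzrsl vjg ogler rmws nygki ggcj eix
Hunk 3: at line 1 remove [vjg,ogler,rmws] add [ecuo,nsi,vwu] -> 8 lines: djs fzrsl ecuo nsi vwu nygki ggcj eix
Hunk 4: at line 2 remove [ecuo,nsi,vwu] add [gscfp] -> 6 lines: djs fzrsl gscfp nygki ggcj eix

Answer: djs
fzrsl
gscfp
nygki
ggcj
eix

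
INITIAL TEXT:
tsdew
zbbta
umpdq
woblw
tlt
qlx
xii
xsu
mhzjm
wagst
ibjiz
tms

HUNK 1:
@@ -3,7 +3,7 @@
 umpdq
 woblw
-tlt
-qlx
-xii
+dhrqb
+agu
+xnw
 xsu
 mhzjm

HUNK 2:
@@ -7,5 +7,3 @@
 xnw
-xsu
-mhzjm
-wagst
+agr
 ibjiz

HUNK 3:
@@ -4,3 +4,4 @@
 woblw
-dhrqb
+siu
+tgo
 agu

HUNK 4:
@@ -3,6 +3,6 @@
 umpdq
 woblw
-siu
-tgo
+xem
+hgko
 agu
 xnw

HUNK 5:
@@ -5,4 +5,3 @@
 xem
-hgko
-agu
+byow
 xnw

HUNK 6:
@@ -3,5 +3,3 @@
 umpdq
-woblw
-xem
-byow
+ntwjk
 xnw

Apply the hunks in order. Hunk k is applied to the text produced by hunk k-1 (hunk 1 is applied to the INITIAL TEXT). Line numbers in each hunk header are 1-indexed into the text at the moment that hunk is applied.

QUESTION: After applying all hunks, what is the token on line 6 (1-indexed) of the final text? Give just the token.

Answer: agr

Derivation:
Hunk 1: at line 3 remove [tlt,qlx,xii] add [dhrqb,agu,xnw] -> 12 lines: tsdew zbbta umpdq woblw dhrqb agu xnw xsu mhzjm wagst ibjiz tms
Hunk 2: at line 7 remove [xsu,mhzjm,wagst] add [agr] -> 10 lines: tsdew zbbta umpdq woblw dhrqb agu xnw agr ibjiz tms
Hunk 3: at line 4 remove [dhrqb] add [siu,tgo] -> 11 lines: tsdew zbbta umpdq woblw siu tgo agu xnw agr ibjiz tms
Hunk 4: at line 3 remove [siu,tgo] add [xem,hgko] -> 11 lines: tsdew zbbta umpdq woblw xem hgko agu xnw agr ibjiz tms
Hunk 5: at line 5 remove [hgko,agu] add [byow] -> 10 lines: tsdew zbbta umpdq woblw xem byow xnw agr ibjiz tms
Hunk 6: at line 3 remove [woblw,xem,byow] add [ntwjk] -> 8 lines: tsdew zbbta umpdq ntwjk xnw agr ibjiz tms
Final line 6: agr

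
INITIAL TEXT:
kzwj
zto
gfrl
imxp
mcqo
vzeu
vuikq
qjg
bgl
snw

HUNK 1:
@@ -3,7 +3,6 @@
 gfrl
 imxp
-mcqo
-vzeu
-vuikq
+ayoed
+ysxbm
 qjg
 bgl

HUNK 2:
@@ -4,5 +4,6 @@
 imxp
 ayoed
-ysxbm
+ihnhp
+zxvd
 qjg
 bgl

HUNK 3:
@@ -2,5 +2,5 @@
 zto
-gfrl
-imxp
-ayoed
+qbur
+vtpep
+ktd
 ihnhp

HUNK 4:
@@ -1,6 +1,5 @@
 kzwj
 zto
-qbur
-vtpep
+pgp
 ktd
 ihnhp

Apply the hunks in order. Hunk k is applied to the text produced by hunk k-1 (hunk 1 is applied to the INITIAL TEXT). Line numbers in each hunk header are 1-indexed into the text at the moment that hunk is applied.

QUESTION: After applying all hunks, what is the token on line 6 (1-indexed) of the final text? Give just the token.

Answer: zxvd

Derivation:
Hunk 1: at line 3 remove [mcqo,vzeu,vuikq] add [ayoed,ysxbm] -> 9 lines: kzwj zto gfrl imxp ayoed ysxbm qjg bgl snw
Hunk 2: at line 4 remove [ysxbm] add [ihnhp,zxvd] -> 10 lines: kzwj zto gfrl imxp ayoed ihnhp zxvd qjg bgl snw
Hunk 3: at line 2 remove [gfrl,imxp,ayoed] add [qbur,vtpep,ktd] -> 10 lines: kzwj zto qbur vtpep ktd ihnhp zxvd qjg bgl snw
Hunk 4: at line 1 remove [qbur,vtpep] add [pgp] -> 9 lines: kzwj zto pgp ktd ihnhp zxvd qjg bgl snw
Final line 6: zxvd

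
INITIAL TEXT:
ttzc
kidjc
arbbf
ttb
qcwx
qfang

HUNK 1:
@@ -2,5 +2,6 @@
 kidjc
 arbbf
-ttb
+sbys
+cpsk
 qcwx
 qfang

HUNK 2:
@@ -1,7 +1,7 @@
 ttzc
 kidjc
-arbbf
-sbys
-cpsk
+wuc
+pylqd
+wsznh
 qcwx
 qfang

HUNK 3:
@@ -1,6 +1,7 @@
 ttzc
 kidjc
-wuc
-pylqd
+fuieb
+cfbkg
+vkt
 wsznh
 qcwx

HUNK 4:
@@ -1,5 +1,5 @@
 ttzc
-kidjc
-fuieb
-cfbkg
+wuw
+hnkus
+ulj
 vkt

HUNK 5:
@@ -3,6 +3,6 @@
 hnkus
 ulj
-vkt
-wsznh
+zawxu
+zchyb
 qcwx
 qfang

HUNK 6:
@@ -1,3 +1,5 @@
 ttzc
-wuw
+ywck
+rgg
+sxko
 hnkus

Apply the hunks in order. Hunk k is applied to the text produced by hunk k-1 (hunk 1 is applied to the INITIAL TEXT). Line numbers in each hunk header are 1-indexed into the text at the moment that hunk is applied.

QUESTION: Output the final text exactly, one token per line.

Answer: ttzc
ywck
rgg
sxko
hnkus
ulj
zawxu
zchyb
qcwx
qfang

Derivation:
Hunk 1: at line 2 remove [ttb] add [sbys,cpsk] -> 7 lines: ttzc kidjc arbbf sbys cpsk qcwx qfang
Hunk 2: at line 1 remove [arbbf,sbys,cpsk] add [wuc,pylqd,wsznh] -> 7 lines: ttzc kidjc wuc pylqd wsznh qcwx qfang
Hunk 3: at line 1 remove [wuc,pylqd] add [fuieb,cfbkg,vkt] -> 8 lines: ttzc kidjc fuieb cfbkg vkt wsznh qcwx qfang
Hunk 4: at line 1 remove [kidjc,fuieb,cfbkg] add [wuw,hnkus,ulj] -> 8 lines: ttzc wuw hnkus ulj vkt wsznh qcwx qfang
Hunk 5: at line 3 remove [vkt,wsznh] add [zawxu,zchyb] -> 8 lines: ttzc wuw hnkus ulj zawxu zchyb qcwx qfang
Hunk 6: at line 1 remove [wuw] add [ywck,rgg,sxko] -> 10 lines: ttzc ywck rgg sxko hnkus ulj zawxu zchyb qcwx qfang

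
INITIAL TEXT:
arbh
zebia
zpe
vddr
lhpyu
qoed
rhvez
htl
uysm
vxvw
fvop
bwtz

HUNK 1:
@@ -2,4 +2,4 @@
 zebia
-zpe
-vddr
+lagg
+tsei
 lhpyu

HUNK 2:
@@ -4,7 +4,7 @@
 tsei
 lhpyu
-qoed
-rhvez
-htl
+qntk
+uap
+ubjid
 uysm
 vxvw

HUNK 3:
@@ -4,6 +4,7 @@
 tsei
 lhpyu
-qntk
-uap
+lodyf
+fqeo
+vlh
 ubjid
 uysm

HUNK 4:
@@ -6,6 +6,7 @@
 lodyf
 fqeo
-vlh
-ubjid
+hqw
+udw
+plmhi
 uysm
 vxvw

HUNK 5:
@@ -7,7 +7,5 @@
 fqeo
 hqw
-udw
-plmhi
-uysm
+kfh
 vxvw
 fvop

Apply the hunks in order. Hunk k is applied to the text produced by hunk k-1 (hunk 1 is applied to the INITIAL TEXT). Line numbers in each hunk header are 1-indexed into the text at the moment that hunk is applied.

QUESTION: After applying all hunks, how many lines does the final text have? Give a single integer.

Hunk 1: at line 2 remove [zpe,vddr] add [lagg,tsei] -> 12 lines: arbh zebia lagg tsei lhpyu qoed rhvez htl uysm vxvw fvop bwtz
Hunk 2: at line 4 remove [qoed,rhvez,htl] add [qntk,uap,ubjid] -> 12 lines: arbh zebia lagg tsei lhpyu qntk uap ubjid uysm vxvw fvop bwtz
Hunk 3: at line 4 remove [qntk,uap] add [lodyf,fqeo,vlh] -> 13 lines: arbh zebia lagg tsei lhpyu lodyf fqeo vlh ubjid uysm vxvw fvop bwtz
Hunk 4: at line 6 remove [vlh,ubjid] add [hqw,udw,plmhi] -> 14 lines: arbh zebia lagg tsei lhpyu lodyf fqeo hqw udw plmhi uysm vxvw fvop bwtz
Hunk 5: at line 7 remove [udw,plmhi,uysm] add [kfh] -> 12 lines: arbh zebia lagg tsei lhpyu lodyf fqeo hqw kfh vxvw fvop bwtz
Final line count: 12

Answer: 12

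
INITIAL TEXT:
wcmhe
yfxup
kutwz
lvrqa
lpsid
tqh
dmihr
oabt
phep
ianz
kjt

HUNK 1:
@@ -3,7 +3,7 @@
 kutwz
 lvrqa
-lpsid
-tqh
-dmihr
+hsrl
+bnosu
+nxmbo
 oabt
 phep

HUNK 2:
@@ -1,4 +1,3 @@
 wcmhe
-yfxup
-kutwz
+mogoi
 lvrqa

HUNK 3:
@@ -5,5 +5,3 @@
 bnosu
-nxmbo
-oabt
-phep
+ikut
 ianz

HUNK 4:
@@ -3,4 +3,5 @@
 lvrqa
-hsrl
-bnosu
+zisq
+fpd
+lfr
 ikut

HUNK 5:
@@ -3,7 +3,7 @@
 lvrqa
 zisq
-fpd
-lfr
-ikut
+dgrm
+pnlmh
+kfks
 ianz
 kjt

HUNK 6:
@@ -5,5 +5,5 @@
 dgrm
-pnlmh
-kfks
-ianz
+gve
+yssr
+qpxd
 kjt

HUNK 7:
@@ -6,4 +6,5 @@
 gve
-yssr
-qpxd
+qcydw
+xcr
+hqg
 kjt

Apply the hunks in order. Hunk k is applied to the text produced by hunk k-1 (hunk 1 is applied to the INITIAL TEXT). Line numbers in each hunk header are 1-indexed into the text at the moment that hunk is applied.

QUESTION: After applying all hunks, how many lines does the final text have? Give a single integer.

Answer: 10

Derivation:
Hunk 1: at line 3 remove [lpsid,tqh,dmihr] add [hsrl,bnosu,nxmbo] -> 11 lines: wcmhe yfxup kutwz lvrqa hsrl bnosu nxmbo oabt phep ianz kjt
Hunk 2: at line 1 remove [yfxup,kutwz] add [mogoi] -> 10 lines: wcmhe mogoi lvrqa hsrl bnosu nxmbo oabt phep ianz kjt
Hunk 3: at line 5 remove [nxmbo,oabt,phep] add [ikut] -> 8 lines: wcmhe mogoi lvrqa hsrl bnosu ikut ianz kjt
Hunk 4: at line 3 remove [hsrl,bnosu] add [zisq,fpd,lfr] -> 9 lines: wcmhe mogoi lvrqa zisq fpd lfr ikut ianz kjt
Hunk 5: at line 3 remove [fpd,lfr,ikut] add [dgrm,pnlmh,kfks] -> 9 lines: wcmhe mogoi lvrqa zisq dgrm pnlmh kfks ianz kjt
Hunk 6: at line 5 remove [pnlmh,kfks,ianz] add [gve,yssr,qpxd] -> 9 lines: wcmhe mogoi lvrqa zisq dgrm gve yssr qpxd kjt
Hunk 7: at line 6 remove [yssr,qpxd] add [qcydw,xcr,hqg] -> 10 lines: wcmhe mogoi lvrqa zisq dgrm gve qcydw xcr hqg kjt
Final line count: 10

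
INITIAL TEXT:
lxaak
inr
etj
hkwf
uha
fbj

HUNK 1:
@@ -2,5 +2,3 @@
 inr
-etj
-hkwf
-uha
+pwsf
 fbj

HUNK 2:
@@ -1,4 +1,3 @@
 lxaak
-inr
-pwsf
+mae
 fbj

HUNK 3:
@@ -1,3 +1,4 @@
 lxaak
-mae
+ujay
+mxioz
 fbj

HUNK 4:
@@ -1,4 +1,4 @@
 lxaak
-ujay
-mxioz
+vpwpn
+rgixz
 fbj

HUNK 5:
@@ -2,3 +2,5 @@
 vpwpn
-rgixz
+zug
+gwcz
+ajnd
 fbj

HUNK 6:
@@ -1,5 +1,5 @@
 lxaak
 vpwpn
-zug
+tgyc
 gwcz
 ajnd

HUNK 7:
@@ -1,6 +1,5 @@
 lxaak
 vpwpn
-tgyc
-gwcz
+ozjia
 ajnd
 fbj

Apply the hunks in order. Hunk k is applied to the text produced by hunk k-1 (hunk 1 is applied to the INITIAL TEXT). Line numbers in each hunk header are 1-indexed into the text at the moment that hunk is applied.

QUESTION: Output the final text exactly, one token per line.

Hunk 1: at line 2 remove [etj,hkwf,uha] add [pwsf] -> 4 lines: lxaak inr pwsf fbj
Hunk 2: at line 1 remove [inr,pwsf] add [mae] -> 3 lines: lxaak mae fbj
Hunk 3: at line 1 remove [mae] add [ujay,mxioz] -> 4 lines: lxaak ujay mxioz fbj
Hunk 4: at line 1 remove [ujay,mxioz] add [vpwpn,rgixz] -> 4 lines: lxaak vpwpn rgixz fbj
Hunk 5: at line 2 remove [rgixz] add [zug,gwcz,ajnd] -> 6 lines: lxaak vpwpn zug gwcz ajnd fbj
Hunk 6: at line 1 remove [zug] add [tgyc] -> 6 lines: lxaak vpwpn tgyc gwcz ajnd fbj
Hunk 7: at line 1 remove [tgyc,gwcz] add [ozjia] -> 5 lines: lxaak vpwpn ozjia ajnd fbj

Answer: lxaak
vpwpn
ozjia
ajnd
fbj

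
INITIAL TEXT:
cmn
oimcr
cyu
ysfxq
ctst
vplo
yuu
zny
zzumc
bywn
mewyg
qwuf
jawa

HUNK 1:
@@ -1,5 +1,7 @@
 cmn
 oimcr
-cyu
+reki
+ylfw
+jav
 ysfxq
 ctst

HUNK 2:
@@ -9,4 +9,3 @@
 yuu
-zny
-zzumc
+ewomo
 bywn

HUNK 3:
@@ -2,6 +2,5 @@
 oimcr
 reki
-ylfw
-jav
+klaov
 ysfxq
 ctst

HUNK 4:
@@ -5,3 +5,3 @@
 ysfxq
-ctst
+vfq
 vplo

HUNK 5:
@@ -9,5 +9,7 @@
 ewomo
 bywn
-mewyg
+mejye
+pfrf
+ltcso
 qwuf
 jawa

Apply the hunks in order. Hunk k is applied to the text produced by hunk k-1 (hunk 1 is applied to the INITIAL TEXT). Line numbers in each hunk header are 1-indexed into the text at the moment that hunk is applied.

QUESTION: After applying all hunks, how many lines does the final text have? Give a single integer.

Answer: 15

Derivation:
Hunk 1: at line 1 remove [cyu] add [reki,ylfw,jav] -> 15 lines: cmn oimcr reki ylfw jav ysfxq ctst vplo yuu zny zzumc bywn mewyg qwuf jawa
Hunk 2: at line 9 remove [zny,zzumc] add [ewomo] -> 14 lines: cmn oimcr reki ylfw jav ysfxq ctst vplo yuu ewomo bywn mewyg qwuf jawa
Hunk 3: at line 2 remove [ylfw,jav] add [klaov] -> 13 lines: cmn oimcr reki klaov ysfxq ctst vplo yuu ewomo bywn mewyg qwuf jawa
Hunk 4: at line 5 remove [ctst] add [vfq] -> 13 lines: cmn oimcr reki klaov ysfxq vfq vplo yuu ewomo bywn mewyg qwuf jawa
Hunk 5: at line 9 remove [mewyg] add [mejye,pfrf,ltcso] -> 15 lines: cmn oimcr reki klaov ysfxq vfq vplo yuu ewomo bywn mejye pfrf ltcso qwuf jawa
Final line count: 15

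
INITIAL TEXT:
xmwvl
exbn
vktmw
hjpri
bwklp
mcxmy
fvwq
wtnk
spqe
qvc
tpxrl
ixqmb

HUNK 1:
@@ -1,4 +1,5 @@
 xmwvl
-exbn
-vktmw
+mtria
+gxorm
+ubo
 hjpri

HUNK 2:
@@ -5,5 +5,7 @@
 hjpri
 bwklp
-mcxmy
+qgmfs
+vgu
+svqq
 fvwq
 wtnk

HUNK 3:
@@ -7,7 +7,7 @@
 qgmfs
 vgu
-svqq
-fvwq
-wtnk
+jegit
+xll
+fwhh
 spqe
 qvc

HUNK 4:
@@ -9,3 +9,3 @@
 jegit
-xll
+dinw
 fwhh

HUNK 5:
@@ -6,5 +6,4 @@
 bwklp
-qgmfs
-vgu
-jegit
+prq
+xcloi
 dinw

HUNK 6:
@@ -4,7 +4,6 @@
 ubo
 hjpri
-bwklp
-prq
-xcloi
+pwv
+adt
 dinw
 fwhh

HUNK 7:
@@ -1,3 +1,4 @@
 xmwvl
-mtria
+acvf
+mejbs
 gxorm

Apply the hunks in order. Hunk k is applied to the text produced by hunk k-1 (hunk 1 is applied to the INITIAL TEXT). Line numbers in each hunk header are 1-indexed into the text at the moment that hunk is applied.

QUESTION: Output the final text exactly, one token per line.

Hunk 1: at line 1 remove [exbn,vktmw] add [mtria,gxorm,ubo] -> 13 lines: xmwvl mtria gxorm ubo hjpri bwklp mcxmy fvwq wtnk spqe qvc tpxrl ixqmb
Hunk 2: at line 5 remove [mcxmy] add [qgmfs,vgu,svqq] -> 15 lines: xmwvl mtria gxorm ubo hjpri bwklp qgmfs vgu svqq fvwq wtnk spqe qvc tpxrl ixqmb
Hunk 3: at line 7 remove [svqq,fvwq,wtnk] add [jegit,xll,fwhh] -> 15 lines: xmwvl mtria gxorm ubo hjpri bwklp qgmfs vgu jegit xll fwhh spqe qvc tpxrl ixqmb
Hunk 4: at line 9 remove [xll] add [dinw] -> 15 lines: xmwvl mtria gxorm ubo hjpri bwklp qgmfs vgu jegit dinw fwhh spqe qvc tpxrl ixqmb
Hunk 5: at line 6 remove [qgmfs,vgu,jegit] add [prq,xcloi] -> 14 lines: xmwvl mtria gxorm ubo hjpri bwklp prq xcloi dinw fwhh spqe qvc tpxrl ixqmb
Hunk 6: at line 4 remove [bwklp,prq,xcloi] add [pwv,adt] -> 13 lines: xmwvl mtria gxorm ubo hjpri pwv adt dinw fwhh spqe qvc tpxrl ixqmb
Hunk 7: at line 1 remove [mtria] add [acvf,mejbs] -> 14 lines: xmwvl acvf mejbs gxorm ubo hjpri pwv adt dinw fwhh spqe qvc tpxrl ixqmb

Answer: xmwvl
acvf
mejbs
gxorm
ubo
hjpri
pwv
adt
dinw
fwhh
spqe
qvc
tpxrl
ixqmb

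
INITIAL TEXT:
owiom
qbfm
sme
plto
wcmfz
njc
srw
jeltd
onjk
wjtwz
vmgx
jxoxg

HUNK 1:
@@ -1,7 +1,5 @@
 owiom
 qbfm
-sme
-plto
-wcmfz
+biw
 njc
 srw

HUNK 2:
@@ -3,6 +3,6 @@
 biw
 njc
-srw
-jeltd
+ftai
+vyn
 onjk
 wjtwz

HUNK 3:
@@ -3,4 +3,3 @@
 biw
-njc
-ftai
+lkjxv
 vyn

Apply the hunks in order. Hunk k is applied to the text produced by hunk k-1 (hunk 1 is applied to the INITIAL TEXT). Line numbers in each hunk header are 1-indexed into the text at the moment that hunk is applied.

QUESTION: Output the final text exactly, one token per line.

Hunk 1: at line 1 remove [sme,plto,wcmfz] add [biw] -> 10 lines: owiom qbfm biw njc srw jeltd onjk wjtwz vmgx jxoxg
Hunk 2: at line 3 remove [srw,jeltd] add [ftai,vyn] -> 10 lines: owiom qbfm biw njc ftai vyn onjk wjtwz vmgx jxoxg
Hunk 3: at line 3 remove [njc,ftai] add [lkjxv] -> 9 lines: owiom qbfm biw lkjxv vyn onjk wjtwz vmgx jxoxg

Answer: owiom
qbfm
biw
lkjxv
vyn
onjk
wjtwz
vmgx
jxoxg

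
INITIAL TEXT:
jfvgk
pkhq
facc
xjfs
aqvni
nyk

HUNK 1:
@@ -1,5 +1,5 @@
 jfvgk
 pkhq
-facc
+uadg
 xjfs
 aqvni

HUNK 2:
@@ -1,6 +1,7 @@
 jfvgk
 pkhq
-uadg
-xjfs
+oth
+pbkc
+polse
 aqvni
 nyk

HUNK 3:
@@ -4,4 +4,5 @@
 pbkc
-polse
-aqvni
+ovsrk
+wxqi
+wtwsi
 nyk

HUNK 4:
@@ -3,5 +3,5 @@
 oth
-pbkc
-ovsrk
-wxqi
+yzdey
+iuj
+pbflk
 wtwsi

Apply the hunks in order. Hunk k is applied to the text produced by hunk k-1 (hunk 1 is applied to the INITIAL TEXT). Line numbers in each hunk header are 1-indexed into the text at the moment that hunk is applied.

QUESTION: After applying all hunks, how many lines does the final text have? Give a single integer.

Answer: 8

Derivation:
Hunk 1: at line 1 remove [facc] add [uadg] -> 6 lines: jfvgk pkhq uadg xjfs aqvni nyk
Hunk 2: at line 1 remove [uadg,xjfs] add [oth,pbkc,polse] -> 7 lines: jfvgk pkhq oth pbkc polse aqvni nyk
Hunk 3: at line 4 remove [polse,aqvni] add [ovsrk,wxqi,wtwsi] -> 8 lines: jfvgk pkhq oth pbkc ovsrk wxqi wtwsi nyk
Hunk 4: at line 3 remove [pbkc,ovsrk,wxqi] add [yzdey,iuj,pbflk] -> 8 lines: jfvgk pkhq oth yzdey iuj pbflk wtwsi nyk
Final line count: 8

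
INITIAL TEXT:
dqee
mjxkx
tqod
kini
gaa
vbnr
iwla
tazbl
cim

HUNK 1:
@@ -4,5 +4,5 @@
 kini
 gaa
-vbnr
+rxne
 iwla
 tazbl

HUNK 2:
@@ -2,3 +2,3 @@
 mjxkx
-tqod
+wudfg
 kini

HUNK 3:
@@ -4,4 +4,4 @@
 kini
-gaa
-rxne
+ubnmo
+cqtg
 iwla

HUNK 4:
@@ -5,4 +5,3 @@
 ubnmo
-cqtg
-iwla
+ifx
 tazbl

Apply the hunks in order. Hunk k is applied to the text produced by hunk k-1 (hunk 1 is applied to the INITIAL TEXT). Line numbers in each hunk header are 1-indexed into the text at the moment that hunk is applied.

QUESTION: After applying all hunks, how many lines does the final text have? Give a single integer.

Answer: 8

Derivation:
Hunk 1: at line 4 remove [vbnr] add [rxne] -> 9 lines: dqee mjxkx tqod kini gaa rxne iwla tazbl cim
Hunk 2: at line 2 remove [tqod] add [wudfg] -> 9 lines: dqee mjxkx wudfg kini gaa rxne iwla tazbl cim
Hunk 3: at line 4 remove [gaa,rxne] add [ubnmo,cqtg] -> 9 lines: dqee mjxkx wudfg kini ubnmo cqtg iwla tazbl cim
Hunk 4: at line 5 remove [cqtg,iwla] add [ifx] -> 8 lines: dqee mjxkx wudfg kini ubnmo ifx tazbl cim
Final line count: 8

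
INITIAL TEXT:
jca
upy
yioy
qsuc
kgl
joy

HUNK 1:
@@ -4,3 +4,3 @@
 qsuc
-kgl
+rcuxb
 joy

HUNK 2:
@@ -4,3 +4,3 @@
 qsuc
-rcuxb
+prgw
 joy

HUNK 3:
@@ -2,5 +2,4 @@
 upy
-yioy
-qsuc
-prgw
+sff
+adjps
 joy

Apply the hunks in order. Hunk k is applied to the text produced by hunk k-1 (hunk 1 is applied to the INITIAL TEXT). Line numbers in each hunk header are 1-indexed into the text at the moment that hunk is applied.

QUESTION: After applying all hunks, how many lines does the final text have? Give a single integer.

Hunk 1: at line 4 remove [kgl] add [rcuxb] -> 6 lines: jca upy yioy qsuc rcuxb joy
Hunk 2: at line 4 remove [rcuxb] add [prgw] -> 6 lines: jca upy yioy qsuc prgw joy
Hunk 3: at line 2 remove [yioy,qsuc,prgw] add [sff,adjps] -> 5 lines: jca upy sff adjps joy
Final line count: 5

Answer: 5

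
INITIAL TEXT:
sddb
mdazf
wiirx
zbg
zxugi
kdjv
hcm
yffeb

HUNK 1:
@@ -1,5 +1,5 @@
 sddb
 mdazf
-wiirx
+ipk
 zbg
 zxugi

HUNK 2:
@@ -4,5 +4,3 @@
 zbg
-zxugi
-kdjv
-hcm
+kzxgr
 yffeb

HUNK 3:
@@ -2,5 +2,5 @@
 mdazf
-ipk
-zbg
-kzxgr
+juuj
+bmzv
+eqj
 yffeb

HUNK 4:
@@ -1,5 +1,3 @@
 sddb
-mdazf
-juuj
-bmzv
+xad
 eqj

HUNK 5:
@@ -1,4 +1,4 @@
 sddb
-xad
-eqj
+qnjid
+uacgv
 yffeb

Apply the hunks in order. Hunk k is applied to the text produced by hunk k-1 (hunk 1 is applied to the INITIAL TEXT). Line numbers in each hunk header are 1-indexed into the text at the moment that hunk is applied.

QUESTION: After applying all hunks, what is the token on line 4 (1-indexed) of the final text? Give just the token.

Hunk 1: at line 1 remove [wiirx] add [ipk] -> 8 lines: sddb mdazf ipk zbg zxugi kdjv hcm yffeb
Hunk 2: at line 4 remove [zxugi,kdjv,hcm] add [kzxgr] -> 6 lines: sddb mdazf ipk zbg kzxgr yffeb
Hunk 3: at line 2 remove [ipk,zbg,kzxgr] add [juuj,bmzv,eqj] -> 6 lines: sddb mdazf juuj bmzv eqj yffeb
Hunk 4: at line 1 remove [mdazf,juuj,bmzv] add [xad] -> 4 lines: sddb xad eqj yffeb
Hunk 5: at line 1 remove [xad,eqj] add [qnjid,uacgv] -> 4 lines: sddb qnjid uacgv yffeb
Final line 4: yffeb

Answer: yffeb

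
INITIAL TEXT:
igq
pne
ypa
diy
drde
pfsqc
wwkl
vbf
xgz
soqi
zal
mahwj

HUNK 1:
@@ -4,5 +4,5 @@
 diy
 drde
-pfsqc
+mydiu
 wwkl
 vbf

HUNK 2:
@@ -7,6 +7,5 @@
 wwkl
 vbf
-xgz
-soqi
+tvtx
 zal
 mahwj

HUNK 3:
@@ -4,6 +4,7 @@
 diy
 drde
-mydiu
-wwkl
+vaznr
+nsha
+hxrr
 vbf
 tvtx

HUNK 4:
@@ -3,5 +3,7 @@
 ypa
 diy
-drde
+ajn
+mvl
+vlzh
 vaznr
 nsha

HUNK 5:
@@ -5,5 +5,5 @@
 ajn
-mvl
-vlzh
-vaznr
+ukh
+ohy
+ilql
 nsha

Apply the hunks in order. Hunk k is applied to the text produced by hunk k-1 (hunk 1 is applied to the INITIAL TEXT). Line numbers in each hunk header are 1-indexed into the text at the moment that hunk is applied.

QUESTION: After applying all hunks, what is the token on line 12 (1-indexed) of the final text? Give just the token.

Answer: tvtx

Derivation:
Hunk 1: at line 4 remove [pfsqc] add [mydiu] -> 12 lines: igq pne ypa diy drde mydiu wwkl vbf xgz soqi zal mahwj
Hunk 2: at line 7 remove [xgz,soqi] add [tvtx] -> 11 lines: igq pne ypa diy drde mydiu wwkl vbf tvtx zal mahwj
Hunk 3: at line 4 remove [mydiu,wwkl] add [vaznr,nsha,hxrr] -> 12 lines: igq pne ypa diy drde vaznr nsha hxrr vbf tvtx zal mahwj
Hunk 4: at line 3 remove [drde] add [ajn,mvl,vlzh] -> 14 lines: igq pne ypa diy ajn mvl vlzh vaznr nsha hxrr vbf tvtx zal mahwj
Hunk 5: at line 5 remove [mvl,vlzh,vaznr] add [ukh,ohy,ilql] -> 14 lines: igq pne ypa diy ajn ukh ohy ilql nsha hxrr vbf tvtx zal mahwj
Final line 12: tvtx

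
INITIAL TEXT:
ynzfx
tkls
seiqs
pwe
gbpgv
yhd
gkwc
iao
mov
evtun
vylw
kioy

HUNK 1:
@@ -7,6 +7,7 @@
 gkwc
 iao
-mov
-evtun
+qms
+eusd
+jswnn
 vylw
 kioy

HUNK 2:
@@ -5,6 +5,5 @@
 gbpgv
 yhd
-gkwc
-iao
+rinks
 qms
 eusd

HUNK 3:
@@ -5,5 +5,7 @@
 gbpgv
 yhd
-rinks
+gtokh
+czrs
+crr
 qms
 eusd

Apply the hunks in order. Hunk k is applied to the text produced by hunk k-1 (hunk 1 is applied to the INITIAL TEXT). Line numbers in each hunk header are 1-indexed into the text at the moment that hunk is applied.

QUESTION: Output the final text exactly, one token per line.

Hunk 1: at line 7 remove [mov,evtun] add [qms,eusd,jswnn] -> 13 lines: ynzfx tkls seiqs pwe gbpgv yhd gkwc iao qms eusd jswnn vylw kioy
Hunk 2: at line 5 remove [gkwc,iao] add [rinks] -> 12 lines: ynzfx tkls seiqs pwe gbpgv yhd rinks qms eusd jswnn vylw kioy
Hunk 3: at line 5 remove [rinks] add [gtokh,czrs,crr] -> 14 lines: ynzfx tkls seiqs pwe gbpgv yhd gtokh czrs crr qms eusd jswnn vylw kioy

Answer: ynzfx
tkls
seiqs
pwe
gbpgv
yhd
gtokh
czrs
crr
qms
eusd
jswnn
vylw
kioy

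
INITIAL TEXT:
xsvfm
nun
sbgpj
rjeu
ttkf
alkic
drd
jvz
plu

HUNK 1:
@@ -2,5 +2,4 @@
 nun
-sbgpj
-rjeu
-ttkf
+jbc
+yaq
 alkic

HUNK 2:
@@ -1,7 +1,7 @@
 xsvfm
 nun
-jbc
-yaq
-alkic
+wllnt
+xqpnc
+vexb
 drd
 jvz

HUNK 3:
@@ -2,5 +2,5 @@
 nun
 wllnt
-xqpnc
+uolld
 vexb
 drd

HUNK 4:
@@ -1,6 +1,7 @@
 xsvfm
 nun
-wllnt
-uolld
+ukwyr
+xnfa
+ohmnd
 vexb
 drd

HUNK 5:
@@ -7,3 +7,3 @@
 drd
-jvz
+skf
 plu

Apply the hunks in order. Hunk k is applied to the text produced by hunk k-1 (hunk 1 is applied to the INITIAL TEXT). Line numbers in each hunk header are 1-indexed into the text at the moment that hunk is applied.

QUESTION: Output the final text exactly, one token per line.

Hunk 1: at line 2 remove [sbgpj,rjeu,ttkf] add [jbc,yaq] -> 8 lines: xsvfm nun jbc yaq alkic drd jvz plu
Hunk 2: at line 1 remove [jbc,yaq,alkic] add [wllnt,xqpnc,vexb] -> 8 lines: xsvfm nun wllnt xqpnc vexb drd jvz plu
Hunk 3: at line 2 remove [xqpnc] add [uolld] -> 8 lines: xsvfm nun wllnt uolld vexb drd jvz plu
Hunk 4: at line 1 remove [wllnt,uolld] add [ukwyr,xnfa,ohmnd] -> 9 lines: xsvfm nun ukwyr xnfa ohmnd vexb drd jvz plu
Hunk 5: at line 7 remove [jvz] add [skf] -> 9 lines: xsvfm nun ukwyr xnfa ohmnd vexb drd skf plu

Answer: xsvfm
nun
ukwyr
xnfa
ohmnd
vexb
drd
skf
plu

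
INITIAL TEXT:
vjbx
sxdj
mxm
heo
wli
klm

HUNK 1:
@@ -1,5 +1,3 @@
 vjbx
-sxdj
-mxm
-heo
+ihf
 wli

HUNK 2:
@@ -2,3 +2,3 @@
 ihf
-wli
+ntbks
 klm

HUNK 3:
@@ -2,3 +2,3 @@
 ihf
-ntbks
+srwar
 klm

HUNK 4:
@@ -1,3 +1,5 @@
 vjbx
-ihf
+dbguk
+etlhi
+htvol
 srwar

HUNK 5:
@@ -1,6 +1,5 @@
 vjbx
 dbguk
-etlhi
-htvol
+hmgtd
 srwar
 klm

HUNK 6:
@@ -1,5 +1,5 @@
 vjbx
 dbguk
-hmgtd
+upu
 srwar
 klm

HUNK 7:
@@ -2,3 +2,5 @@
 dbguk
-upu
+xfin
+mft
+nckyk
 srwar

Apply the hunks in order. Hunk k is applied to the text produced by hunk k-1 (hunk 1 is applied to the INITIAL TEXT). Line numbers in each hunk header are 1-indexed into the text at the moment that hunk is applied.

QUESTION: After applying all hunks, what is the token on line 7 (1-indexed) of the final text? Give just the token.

Hunk 1: at line 1 remove [sxdj,mxm,heo] add [ihf] -> 4 lines: vjbx ihf wli klm
Hunk 2: at line 2 remove [wli] add [ntbks] -> 4 lines: vjbx ihf ntbks klm
Hunk 3: at line 2 remove [ntbks] add [srwar] -> 4 lines: vjbx ihf srwar klm
Hunk 4: at line 1 remove [ihf] add [dbguk,etlhi,htvol] -> 6 lines: vjbx dbguk etlhi htvol srwar klm
Hunk 5: at line 1 remove [etlhi,htvol] add [hmgtd] -> 5 lines: vjbx dbguk hmgtd srwar klm
Hunk 6: at line 1 remove [hmgtd] add [upu] -> 5 lines: vjbx dbguk upu srwar klm
Hunk 7: at line 2 remove [upu] add [xfin,mft,nckyk] -> 7 lines: vjbx dbguk xfin mft nckyk srwar klm
Final line 7: klm

Answer: klm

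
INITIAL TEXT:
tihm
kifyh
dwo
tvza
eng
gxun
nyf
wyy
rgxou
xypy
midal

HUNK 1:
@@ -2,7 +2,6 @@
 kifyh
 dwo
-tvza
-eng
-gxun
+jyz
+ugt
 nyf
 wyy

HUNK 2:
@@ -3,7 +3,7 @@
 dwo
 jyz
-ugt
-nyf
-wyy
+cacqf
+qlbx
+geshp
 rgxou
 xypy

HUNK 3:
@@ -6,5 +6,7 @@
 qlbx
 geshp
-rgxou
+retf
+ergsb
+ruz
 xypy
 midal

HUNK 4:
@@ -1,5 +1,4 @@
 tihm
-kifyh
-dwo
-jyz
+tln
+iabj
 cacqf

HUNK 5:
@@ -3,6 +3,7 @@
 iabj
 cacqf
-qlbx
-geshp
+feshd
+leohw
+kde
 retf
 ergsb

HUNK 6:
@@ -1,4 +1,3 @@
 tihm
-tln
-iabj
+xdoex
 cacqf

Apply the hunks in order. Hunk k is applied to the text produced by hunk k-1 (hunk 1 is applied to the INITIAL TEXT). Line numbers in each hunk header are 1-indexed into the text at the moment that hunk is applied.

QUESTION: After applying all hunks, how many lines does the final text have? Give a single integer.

Hunk 1: at line 2 remove [tvza,eng,gxun] add [jyz,ugt] -> 10 lines: tihm kifyh dwo jyz ugt nyf wyy rgxou xypy midal
Hunk 2: at line 3 remove [ugt,nyf,wyy] add [cacqf,qlbx,geshp] -> 10 lines: tihm kifyh dwo jyz cacqf qlbx geshp rgxou xypy midal
Hunk 3: at line 6 remove [rgxou] add [retf,ergsb,ruz] -> 12 lines: tihm kifyh dwo jyz cacqf qlbx geshp retf ergsb ruz xypy midal
Hunk 4: at line 1 remove [kifyh,dwo,jyz] add [tln,iabj] -> 11 lines: tihm tln iabj cacqf qlbx geshp retf ergsb ruz xypy midal
Hunk 5: at line 3 remove [qlbx,geshp] add [feshd,leohw,kde] -> 12 lines: tihm tln iabj cacqf feshd leohw kde retf ergsb ruz xypy midal
Hunk 6: at line 1 remove [tln,iabj] add [xdoex] -> 11 lines: tihm xdoex cacqf feshd leohw kde retf ergsb ruz xypy midal
Final line count: 11

Answer: 11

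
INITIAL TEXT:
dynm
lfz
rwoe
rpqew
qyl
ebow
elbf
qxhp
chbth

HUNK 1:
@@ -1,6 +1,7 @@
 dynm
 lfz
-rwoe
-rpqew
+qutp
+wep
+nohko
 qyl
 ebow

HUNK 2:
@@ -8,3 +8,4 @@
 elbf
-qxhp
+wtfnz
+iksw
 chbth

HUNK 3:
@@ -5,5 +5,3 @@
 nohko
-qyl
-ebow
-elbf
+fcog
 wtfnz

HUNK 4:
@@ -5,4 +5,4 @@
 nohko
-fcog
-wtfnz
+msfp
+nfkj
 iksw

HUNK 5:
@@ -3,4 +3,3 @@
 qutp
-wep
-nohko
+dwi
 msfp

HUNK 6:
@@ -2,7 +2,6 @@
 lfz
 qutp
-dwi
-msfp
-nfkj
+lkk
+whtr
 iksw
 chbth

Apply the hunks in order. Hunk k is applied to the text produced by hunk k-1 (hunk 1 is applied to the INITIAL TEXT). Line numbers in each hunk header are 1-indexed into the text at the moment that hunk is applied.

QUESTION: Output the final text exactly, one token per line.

Answer: dynm
lfz
qutp
lkk
whtr
iksw
chbth

Derivation:
Hunk 1: at line 1 remove [rwoe,rpqew] add [qutp,wep,nohko] -> 10 lines: dynm lfz qutp wep nohko qyl ebow elbf qxhp chbth
Hunk 2: at line 8 remove [qxhp] add [wtfnz,iksw] -> 11 lines: dynm lfz qutp wep nohko qyl ebow elbf wtfnz iksw chbth
Hunk 3: at line 5 remove [qyl,ebow,elbf] add [fcog] -> 9 lines: dynm lfz qutp wep nohko fcog wtfnz iksw chbth
Hunk 4: at line 5 remove [fcog,wtfnz] add [msfp,nfkj] -> 9 lines: dynm lfz qutp wep nohko msfp nfkj iksw chbth
Hunk 5: at line 3 remove [wep,nohko] add [dwi] -> 8 lines: dynm lfz qutp dwi msfp nfkj iksw chbth
Hunk 6: at line 2 remove [dwi,msfp,nfkj] add [lkk,whtr] -> 7 lines: dynm lfz qutp lkk whtr iksw chbth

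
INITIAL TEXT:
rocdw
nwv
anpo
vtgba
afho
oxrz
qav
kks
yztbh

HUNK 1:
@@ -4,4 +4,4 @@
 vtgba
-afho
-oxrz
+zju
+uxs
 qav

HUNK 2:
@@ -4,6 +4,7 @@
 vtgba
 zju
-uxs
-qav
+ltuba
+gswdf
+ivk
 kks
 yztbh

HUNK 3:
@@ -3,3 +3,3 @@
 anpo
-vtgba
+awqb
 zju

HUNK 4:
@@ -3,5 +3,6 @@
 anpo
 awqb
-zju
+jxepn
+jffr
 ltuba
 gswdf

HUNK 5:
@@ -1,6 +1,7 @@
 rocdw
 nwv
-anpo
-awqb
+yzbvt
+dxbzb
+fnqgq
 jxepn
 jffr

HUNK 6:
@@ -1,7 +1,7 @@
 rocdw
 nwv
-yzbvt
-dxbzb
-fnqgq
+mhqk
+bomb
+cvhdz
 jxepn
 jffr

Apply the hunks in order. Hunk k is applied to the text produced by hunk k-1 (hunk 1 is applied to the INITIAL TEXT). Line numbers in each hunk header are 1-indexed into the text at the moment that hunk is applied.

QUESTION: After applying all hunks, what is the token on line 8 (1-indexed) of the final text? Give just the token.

Answer: ltuba

Derivation:
Hunk 1: at line 4 remove [afho,oxrz] add [zju,uxs] -> 9 lines: rocdw nwv anpo vtgba zju uxs qav kks yztbh
Hunk 2: at line 4 remove [uxs,qav] add [ltuba,gswdf,ivk] -> 10 lines: rocdw nwv anpo vtgba zju ltuba gswdf ivk kks yztbh
Hunk 3: at line 3 remove [vtgba] add [awqb] -> 10 lines: rocdw nwv anpo awqb zju ltuba gswdf ivk kks yztbh
Hunk 4: at line 3 remove [zju] add [jxepn,jffr] -> 11 lines: rocdw nwv anpo awqb jxepn jffr ltuba gswdf ivk kks yztbh
Hunk 5: at line 1 remove [anpo,awqb] add [yzbvt,dxbzb,fnqgq] -> 12 lines: rocdw nwv yzbvt dxbzb fnqgq jxepn jffr ltuba gswdf ivk kks yztbh
Hunk 6: at line 1 remove [yzbvt,dxbzb,fnqgq] add [mhqk,bomb,cvhdz] -> 12 lines: rocdw nwv mhqk bomb cvhdz jxepn jffr ltuba gswdf ivk kks yztbh
Final line 8: ltuba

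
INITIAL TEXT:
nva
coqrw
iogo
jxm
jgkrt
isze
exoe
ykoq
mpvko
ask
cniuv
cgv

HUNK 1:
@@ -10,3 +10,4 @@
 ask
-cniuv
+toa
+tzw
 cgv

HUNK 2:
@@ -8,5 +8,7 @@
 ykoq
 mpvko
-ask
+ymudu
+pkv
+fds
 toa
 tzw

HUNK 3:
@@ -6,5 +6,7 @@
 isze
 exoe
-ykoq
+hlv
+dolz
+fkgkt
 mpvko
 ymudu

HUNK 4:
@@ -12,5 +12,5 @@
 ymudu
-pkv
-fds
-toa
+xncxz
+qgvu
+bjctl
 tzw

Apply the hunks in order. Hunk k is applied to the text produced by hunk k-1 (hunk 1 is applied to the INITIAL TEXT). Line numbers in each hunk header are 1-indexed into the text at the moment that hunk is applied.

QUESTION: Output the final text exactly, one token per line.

Answer: nva
coqrw
iogo
jxm
jgkrt
isze
exoe
hlv
dolz
fkgkt
mpvko
ymudu
xncxz
qgvu
bjctl
tzw
cgv

Derivation:
Hunk 1: at line 10 remove [cniuv] add [toa,tzw] -> 13 lines: nva coqrw iogo jxm jgkrt isze exoe ykoq mpvko ask toa tzw cgv
Hunk 2: at line 8 remove [ask] add [ymudu,pkv,fds] -> 15 lines: nva coqrw iogo jxm jgkrt isze exoe ykoq mpvko ymudu pkv fds toa tzw cgv
Hunk 3: at line 6 remove [ykoq] add [hlv,dolz,fkgkt] -> 17 lines: nva coqrw iogo jxm jgkrt isze exoe hlv dolz fkgkt mpvko ymudu pkv fds toa tzw cgv
Hunk 4: at line 12 remove [pkv,fds,toa] add [xncxz,qgvu,bjctl] -> 17 lines: nva coqrw iogo jxm jgkrt isze exoe hlv dolz fkgkt mpvko ymudu xncxz qgvu bjctl tzw cgv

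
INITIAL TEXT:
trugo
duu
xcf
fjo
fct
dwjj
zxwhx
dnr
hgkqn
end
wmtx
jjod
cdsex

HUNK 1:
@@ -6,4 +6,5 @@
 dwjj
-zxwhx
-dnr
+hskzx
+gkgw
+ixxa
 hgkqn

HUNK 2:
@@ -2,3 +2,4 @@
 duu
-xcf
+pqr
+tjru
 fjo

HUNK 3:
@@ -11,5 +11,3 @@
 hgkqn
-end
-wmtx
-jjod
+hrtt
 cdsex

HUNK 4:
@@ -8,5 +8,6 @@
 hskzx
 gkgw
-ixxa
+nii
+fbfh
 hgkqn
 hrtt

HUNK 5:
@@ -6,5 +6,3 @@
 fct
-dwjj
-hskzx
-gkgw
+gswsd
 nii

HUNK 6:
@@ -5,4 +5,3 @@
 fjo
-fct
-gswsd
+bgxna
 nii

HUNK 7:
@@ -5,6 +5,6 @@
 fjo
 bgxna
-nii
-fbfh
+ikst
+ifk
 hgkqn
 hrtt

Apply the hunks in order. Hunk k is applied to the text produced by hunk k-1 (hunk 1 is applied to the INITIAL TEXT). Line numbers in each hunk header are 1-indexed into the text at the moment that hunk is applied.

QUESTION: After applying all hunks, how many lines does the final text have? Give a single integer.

Hunk 1: at line 6 remove [zxwhx,dnr] add [hskzx,gkgw,ixxa] -> 14 lines: trugo duu xcf fjo fct dwjj hskzx gkgw ixxa hgkqn end wmtx jjod cdsex
Hunk 2: at line 2 remove [xcf] add [pqr,tjru] -> 15 lines: trugo duu pqr tjru fjo fct dwjj hskzx gkgw ixxa hgkqn end wmtx jjod cdsex
Hunk 3: at line 11 remove [end,wmtx,jjod] add [hrtt] -> 13 lines: trugo duu pqr tjru fjo fct dwjj hskzx gkgw ixxa hgkqn hrtt cdsex
Hunk 4: at line 8 remove [ixxa] add [nii,fbfh] -> 14 lines: trugo duu pqr tjru fjo fct dwjj hskzx gkgw nii fbfh hgkqn hrtt cdsex
Hunk 5: at line 6 remove [dwjj,hskzx,gkgw] add [gswsd] -> 12 lines: trugo duu pqr tjru fjo fct gswsd nii fbfh hgkqn hrtt cdsex
Hunk 6: at line 5 remove [fct,gswsd] add [bgxna] -> 11 lines: trugo duu pqr tjru fjo bgxna nii fbfh hgkqn hrtt cdsex
Hunk 7: at line 5 remove [nii,fbfh] add [ikst,ifk] -> 11 lines: trugo duu pqr tjru fjo bgxna ikst ifk hgkqn hrtt cdsex
Final line count: 11

Answer: 11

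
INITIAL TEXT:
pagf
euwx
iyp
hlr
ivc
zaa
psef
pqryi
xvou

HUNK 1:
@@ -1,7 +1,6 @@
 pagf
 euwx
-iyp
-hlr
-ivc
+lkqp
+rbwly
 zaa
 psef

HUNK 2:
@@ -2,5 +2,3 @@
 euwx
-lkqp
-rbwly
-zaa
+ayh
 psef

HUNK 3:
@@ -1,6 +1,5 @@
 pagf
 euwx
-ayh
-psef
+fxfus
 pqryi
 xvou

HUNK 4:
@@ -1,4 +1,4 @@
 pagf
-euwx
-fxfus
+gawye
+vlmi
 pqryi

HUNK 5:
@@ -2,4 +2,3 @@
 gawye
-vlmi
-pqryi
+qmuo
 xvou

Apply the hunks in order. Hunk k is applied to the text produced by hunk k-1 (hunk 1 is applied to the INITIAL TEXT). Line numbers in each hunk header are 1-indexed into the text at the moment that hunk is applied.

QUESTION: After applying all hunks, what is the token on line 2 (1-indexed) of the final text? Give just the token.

Answer: gawye

Derivation:
Hunk 1: at line 1 remove [iyp,hlr,ivc] add [lkqp,rbwly] -> 8 lines: pagf euwx lkqp rbwly zaa psef pqryi xvou
Hunk 2: at line 2 remove [lkqp,rbwly,zaa] add [ayh] -> 6 lines: pagf euwx ayh psef pqryi xvou
Hunk 3: at line 1 remove [ayh,psef] add [fxfus] -> 5 lines: pagf euwx fxfus pqryi xvou
Hunk 4: at line 1 remove [euwx,fxfus] add [gawye,vlmi] -> 5 lines: pagf gawye vlmi pqryi xvou
Hunk 5: at line 2 remove [vlmi,pqryi] add [qmuo] -> 4 lines: pagf gawye qmuo xvou
Final line 2: gawye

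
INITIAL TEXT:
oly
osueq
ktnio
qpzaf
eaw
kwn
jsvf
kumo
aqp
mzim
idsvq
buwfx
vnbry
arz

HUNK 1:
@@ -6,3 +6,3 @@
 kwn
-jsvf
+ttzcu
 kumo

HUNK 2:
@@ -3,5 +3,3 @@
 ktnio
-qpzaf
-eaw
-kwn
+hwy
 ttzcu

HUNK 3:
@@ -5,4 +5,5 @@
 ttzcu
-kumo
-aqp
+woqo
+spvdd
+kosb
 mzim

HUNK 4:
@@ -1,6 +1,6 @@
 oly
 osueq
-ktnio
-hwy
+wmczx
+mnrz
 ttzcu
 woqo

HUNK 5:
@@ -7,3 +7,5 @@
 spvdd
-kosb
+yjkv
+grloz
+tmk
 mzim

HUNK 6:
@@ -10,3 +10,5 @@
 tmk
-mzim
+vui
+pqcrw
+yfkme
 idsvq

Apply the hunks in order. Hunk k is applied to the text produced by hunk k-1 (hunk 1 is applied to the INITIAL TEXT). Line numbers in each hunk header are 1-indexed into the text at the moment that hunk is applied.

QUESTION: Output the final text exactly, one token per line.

Answer: oly
osueq
wmczx
mnrz
ttzcu
woqo
spvdd
yjkv
grloz
tmk
vui
pqcrw
yfkme
idsvq
buwfx
vnbry
arz

Derivation:
Hunk 1: at line 6 remove [jsvf] add [ttzcu] -> 14 lines: oly osueq ktnio qpzaf eaw kwn ttzcu kumo aqp mzim idsvq buwfx vnbry arz
Hunk 2: at line 3 remove [qpzaf,eaw,kwn] add [hwy] -> 12 lines: oly osueq ktnio hwy ttzcu kumo aqp mzim idsvq buwfx vnbry arz
Hunk 3: at line 5 remove [kumo,aqp] add [woqo,spvdd,kosb] -> 13 lines: oly osueq ktnio hwy ttzcu woqo spvdd kosb mzim idsvq buwfx vnbry arz
Hunk 4: at line 1 remove [ktnio,hwy] add [wmczx,mnrz] -> 13 lines: oly osueq wmczx mnrz ttzcu woqo spvdd kosb mzim idsvq buwfx vnbry arz
Hunk 5: at line 7 remove [kosb] add [yjkv,grloz,tmk] -> 15 lines: oly osueq wmczx mnrz ttzcu woqo spvdd yjkv grloz tmk mzim idsvq buwfx vnbry arz
Hunk 6: at line 10 remove [mzim] add [vui,pqcrw,yfkme] -> 17 lines: oly osueq wmczx mnrz ttzcu woqo spvdd yjkv grloz tmk vui pqcrw yfkme idsvq buwfx vnbry arz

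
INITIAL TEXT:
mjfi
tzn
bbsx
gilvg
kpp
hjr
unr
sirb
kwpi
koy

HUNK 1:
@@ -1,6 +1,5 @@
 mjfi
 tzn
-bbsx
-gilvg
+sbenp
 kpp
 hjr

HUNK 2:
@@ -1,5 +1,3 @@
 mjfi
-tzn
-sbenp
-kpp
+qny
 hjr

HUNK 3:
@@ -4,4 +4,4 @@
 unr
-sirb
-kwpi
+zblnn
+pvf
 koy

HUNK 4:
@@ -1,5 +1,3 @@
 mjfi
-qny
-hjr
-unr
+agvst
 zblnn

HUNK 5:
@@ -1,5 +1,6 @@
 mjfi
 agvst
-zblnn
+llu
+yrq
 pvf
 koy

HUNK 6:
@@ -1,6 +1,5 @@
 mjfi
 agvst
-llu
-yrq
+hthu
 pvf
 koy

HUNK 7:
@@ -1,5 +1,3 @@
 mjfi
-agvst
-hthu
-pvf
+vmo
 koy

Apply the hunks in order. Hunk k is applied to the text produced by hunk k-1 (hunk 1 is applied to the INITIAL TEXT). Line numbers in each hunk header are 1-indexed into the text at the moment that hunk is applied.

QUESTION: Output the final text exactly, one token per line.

Answer: mjfi
vmo
koy

Derivation:
Hunk 1: at line 1 remove [bbsx,gilvg] add [sbenp] -> 9 lines: mjfi tzn sbenp kpp hjr unr sirb kwpi koy
Hunk 2: at line 1 remove [tzn,sbenp,kpp] add [qny] -> 7 lines: mjfi qny hjr unr sirb kwpi koy
Hunk 3: at line 4 remove [sirb,kwpi] add [zblnn,pvf] -> 7 lines: mjfi qny hjr unr zblnn pvf koy
Hunk 4: at line 1 remove [qny,hjr,unr] add [agvst] -> 5 lines: mjfi agvst zblnn pvf koy
Hunk 5: at line 1 remove [zblnn] add [llu,yrq] -> 6 lines: mjfi agvst llu yrq pvf koy
Hunk 6: at line 1 remove [llu,yrq] add [hthu] -> 5 lines: mjfi agvst hthu pvf koy
Hunk 7: at line 1 remove [agvst,hthu,pvf] add [vmo] -> 3 lines: mjfi vmo koy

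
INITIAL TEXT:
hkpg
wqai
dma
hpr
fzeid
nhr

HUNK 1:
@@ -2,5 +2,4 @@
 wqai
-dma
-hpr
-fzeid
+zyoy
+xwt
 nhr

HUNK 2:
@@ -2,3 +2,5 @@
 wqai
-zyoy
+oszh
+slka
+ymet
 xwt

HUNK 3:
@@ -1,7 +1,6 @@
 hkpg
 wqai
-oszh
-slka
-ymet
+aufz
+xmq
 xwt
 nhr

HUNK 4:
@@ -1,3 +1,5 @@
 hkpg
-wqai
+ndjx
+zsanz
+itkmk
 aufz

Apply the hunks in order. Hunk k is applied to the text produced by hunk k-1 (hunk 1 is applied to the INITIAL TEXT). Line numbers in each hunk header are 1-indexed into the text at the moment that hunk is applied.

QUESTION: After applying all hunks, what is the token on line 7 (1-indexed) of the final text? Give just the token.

Hunk 1: at line 2 remove [dma,hpr,fzeid] add [zyoy,xwt] -> 5 lines: hkpg wqai zyoy xwt nhr
Hunk 2: at line 2 remove [zyoy] add [oszh,slka,ymet] -> 7 lines: hkpg wqai oszh slka ymet xwt nhr
Hunk 3: at line 1 remove [oszh,slka,ymet] add [aufz,xmq] -> 6 lines: hkpg wqai aufz xmq xwt nhr
Hunk 4: at line 1 remove [wqai] add [ndjx,zsanz,itkmk] -> 8 lines: hkpg ndjx zsanz itkmk aufz xmq xwt nhr
Final line 7: xwt

Answer: xwt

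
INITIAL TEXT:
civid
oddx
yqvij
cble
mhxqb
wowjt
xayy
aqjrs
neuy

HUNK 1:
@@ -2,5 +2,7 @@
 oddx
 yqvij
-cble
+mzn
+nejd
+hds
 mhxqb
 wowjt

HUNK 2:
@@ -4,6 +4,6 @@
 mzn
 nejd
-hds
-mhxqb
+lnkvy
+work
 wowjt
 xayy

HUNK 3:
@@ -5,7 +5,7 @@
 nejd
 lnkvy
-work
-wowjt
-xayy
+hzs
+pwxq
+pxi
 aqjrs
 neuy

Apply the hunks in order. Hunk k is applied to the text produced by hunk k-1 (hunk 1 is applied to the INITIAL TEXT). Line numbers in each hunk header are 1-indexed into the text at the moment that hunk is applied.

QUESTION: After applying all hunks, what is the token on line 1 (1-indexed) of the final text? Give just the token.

Hunk 1: at line 2 remove [cble] add [mzn,nejd,hds] -> 11 lines: civid oddx yqvij mzn nejd hds mhxqb wowjt xayy aqjrs neuy
Hunk 2: at line 4 remove [hds,mhxqb] add [lnkvy,work] -> 11 lines: civid oddx yqvij mzn nejd lnkvy work wowjt xayy aqjrs neuy
Hunk 3: at line 5 remove [work,wowjt,xayy] add [hzs,pwxq,pxi] -> 11 lines: civid oddx yqvij mzn nejd lnkvy hzs pwxq pxi aqjrs neuy
Final line 1: civid

Answer: civid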